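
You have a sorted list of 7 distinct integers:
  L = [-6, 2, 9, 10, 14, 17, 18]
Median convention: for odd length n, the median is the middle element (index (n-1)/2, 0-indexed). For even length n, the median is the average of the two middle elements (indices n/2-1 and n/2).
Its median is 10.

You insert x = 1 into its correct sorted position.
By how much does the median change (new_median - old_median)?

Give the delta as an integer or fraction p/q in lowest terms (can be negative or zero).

Answer: -1/2

Derivation:
Old median = 10
After inserting x = 1: new sorted = [-6, 1, 2, 9, 10, 14, 17, 18]
New median = 19/2
Delta = 19/2 - 10 = -1/2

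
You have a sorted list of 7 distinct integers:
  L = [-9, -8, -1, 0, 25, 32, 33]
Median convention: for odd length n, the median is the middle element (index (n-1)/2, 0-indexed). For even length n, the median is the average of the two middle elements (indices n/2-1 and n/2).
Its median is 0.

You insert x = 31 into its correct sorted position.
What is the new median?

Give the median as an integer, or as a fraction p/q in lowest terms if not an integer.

Answer: 25/2

Derivation:
Old list (sorted, length 7): [-9, -8, -1, 0, 25, 32, 33]
Old median = 0
Insert x = 31
Old length odd (7). Middle was index 3 = 0.
New length even (8). New median = avg of two middle elements.
x = 31: 5 elements are < x, 2 elements are > x.
New sorted list: [-9, -8, -1, 0, 25, 31, 32, 33]
New median = 25/2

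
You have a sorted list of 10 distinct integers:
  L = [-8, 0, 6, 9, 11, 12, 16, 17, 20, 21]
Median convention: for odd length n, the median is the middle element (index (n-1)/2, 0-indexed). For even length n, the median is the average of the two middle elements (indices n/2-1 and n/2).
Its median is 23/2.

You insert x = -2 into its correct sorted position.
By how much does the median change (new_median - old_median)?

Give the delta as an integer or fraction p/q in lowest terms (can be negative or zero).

Answer: -1/2

Derivation:
Old median = 23/2
After inserting x = -2: new sorted = [-8, -2, 0, 6, 9, 11, 12, 16, 17, 20, 21]
New median = 11
Delta = 11 - 23/2 = -1/2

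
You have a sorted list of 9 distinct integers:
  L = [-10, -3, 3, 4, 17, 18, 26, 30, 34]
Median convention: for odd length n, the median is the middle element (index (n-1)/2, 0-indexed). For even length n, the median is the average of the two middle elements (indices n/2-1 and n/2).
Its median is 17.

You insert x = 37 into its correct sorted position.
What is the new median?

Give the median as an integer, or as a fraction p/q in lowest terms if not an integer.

Old list (sorted, length 9): [-10, -3, 3, 4, 17, 18, 26, 30, 34]
Old median = 17
Insert x = 37
Old length odd (9). Middle was index 4 = 17.
New length even (10). New median = avg of two middle elements.
x = 37: 9 elements are < x, 0 elements are > x.
New sorted list: [-10, -3, 3, 4, 17, 18, 26, 30, 34, 37]
New median = 35/2

Answer: 35/2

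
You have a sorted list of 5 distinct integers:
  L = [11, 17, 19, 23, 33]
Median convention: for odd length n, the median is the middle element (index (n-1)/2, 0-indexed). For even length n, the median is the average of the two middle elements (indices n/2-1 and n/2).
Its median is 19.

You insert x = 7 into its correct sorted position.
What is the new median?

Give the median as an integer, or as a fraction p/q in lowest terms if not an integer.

Answer: 18

Derivation:
Old list (sorted, length 5): [11, 17, 19, 23, 33]
Old median = 19
Insert x = 7
Old length odd (5). Middle was index 2 = 19.
New length even (6). New median = avg of two middle elements.
x = 7: 0 elements are < x, 5 elements are > x.
New sorted list: [7, 11, 17, 19, 23, 33]
New median = 18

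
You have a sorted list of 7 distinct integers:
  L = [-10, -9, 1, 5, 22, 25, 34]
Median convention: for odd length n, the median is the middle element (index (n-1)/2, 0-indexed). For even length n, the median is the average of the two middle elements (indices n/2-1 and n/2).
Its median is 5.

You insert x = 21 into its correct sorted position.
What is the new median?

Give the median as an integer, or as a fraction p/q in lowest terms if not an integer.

Old list (sorted, length 7): [-10, -9, 1, 5, 22, 25, 34]
Old median = 5
Insert x = 21
Old length odd (7). Middle was index 3 = 5.
New length even (8). New median = avg of two middle elements.
x = 21: 4 elements are < x, 3 elements are > x.
New sorted list: [-10, -9, 1, 5, 21, 22, 25, 34]
New median = 13

Answer: 13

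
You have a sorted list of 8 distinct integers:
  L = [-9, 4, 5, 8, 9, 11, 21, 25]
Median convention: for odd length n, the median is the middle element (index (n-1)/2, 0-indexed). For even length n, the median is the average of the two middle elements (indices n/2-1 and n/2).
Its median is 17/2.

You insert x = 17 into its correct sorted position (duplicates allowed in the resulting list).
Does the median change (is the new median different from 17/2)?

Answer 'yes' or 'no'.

Old median = 17/2
Insert x = 17
New median = 9
Changed? yes

Answer: yes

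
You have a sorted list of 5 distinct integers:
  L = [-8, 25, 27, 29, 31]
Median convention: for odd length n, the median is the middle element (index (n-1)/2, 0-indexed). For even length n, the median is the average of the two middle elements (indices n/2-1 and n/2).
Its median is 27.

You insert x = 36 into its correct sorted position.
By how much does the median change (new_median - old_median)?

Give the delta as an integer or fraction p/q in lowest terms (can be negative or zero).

Answer: 1

Derivation:
Old median = 27
After inserting x = 36: new sorted = [-8, 25, 27, 29, 31, 36]
New median = 28
Delta = 28 - 27 = 1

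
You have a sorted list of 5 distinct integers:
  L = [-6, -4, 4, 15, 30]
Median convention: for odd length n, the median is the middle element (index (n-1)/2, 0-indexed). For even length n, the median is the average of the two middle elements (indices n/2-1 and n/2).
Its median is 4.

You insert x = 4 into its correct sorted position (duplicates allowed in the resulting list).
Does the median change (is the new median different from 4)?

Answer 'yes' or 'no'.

Old median = 4
Insert x = 4
New median = 4
Changed? no

Answer: no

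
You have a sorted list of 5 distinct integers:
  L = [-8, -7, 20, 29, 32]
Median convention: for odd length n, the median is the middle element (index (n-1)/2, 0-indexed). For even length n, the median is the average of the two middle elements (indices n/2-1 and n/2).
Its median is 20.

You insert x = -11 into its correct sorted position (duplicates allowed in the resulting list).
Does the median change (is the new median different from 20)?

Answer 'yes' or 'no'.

Old median = 20
Insert x = -11
New median = 13/2
Changed? yes

Answer: yes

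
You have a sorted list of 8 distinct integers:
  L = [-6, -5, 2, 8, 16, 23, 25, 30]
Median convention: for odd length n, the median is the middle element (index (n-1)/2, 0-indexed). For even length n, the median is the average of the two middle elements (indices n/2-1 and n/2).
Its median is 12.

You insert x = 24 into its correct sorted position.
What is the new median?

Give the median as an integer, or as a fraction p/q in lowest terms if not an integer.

Old list (sorted, length 8): [-6, -5, 2, 8, 16, 23, 25, 30]
Old median = 12
Insert x = 24
Old length even (8). Middle pair: indices 3,4 = 8,16.
New length odd (9). New median = single middle element.
x = 24: 6 elements are < x, 2 elements are > x.
New sorted list: [-6, -5, 2, 8, 16, 23, 24, 25, 30]
New median = 16

Answer: 16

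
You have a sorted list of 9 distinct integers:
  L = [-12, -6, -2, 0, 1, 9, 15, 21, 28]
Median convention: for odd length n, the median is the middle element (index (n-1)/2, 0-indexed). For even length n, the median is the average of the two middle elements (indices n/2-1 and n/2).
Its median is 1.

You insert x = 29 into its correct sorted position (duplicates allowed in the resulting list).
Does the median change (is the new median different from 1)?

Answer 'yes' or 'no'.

Old median = 1
Insert x = 29
New median = 5
Changed? yes

Answer: yes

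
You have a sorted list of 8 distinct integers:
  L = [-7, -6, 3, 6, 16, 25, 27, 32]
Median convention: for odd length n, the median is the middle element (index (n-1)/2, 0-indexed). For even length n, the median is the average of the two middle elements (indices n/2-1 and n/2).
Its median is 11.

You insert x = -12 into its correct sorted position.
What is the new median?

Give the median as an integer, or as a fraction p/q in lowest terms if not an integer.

Answer: 6

Derivation:
Old list (sorted, length 8): [-7, -6, 3, 6, 16, 25, 27, 32]
Old median = 11
Insert x = -12
Old length even (8). Middle pair: indices 3,4 = 6,16.
New length odd (9). New median = single middle element.
x = -12: 0 elements are < x, 8 elements are > x.
New sorted list: [-12, -7, -6, 3, 6, 16, 25, 27, 32]
New median = 6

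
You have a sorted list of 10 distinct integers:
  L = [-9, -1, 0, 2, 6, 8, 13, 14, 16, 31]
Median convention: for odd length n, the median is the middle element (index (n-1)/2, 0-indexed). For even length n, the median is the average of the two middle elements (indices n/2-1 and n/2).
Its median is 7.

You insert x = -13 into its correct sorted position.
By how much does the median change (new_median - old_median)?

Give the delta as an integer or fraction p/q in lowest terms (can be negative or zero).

Answer: -1

Derivation:
Old median = 7
After inserting x = -13: new sorted = [-13, -9, -1, 0, 2, 6, 8, 13, 14, 16, 31]
New median = 6
Delta = 6 - 7 = -1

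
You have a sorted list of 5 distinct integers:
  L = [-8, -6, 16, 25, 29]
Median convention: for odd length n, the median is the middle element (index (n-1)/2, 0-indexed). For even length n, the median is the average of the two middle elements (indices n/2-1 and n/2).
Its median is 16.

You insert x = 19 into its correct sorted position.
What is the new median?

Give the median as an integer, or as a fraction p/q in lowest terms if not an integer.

Answer: 35/2

Derivation:
Old list (sorted, length 5): [-8, -6, 16, 25, 29]
Old median = 16
Insert x = 19
Old length odd (5). Middle was index 2 = 16.
New length even (6). New median = avg of two middle elements.
x = 19: 3 elements are < x, 2 elements are > x.
New sorted list: [-8, -6, 16, 19, 25, 29]
New median = 35/2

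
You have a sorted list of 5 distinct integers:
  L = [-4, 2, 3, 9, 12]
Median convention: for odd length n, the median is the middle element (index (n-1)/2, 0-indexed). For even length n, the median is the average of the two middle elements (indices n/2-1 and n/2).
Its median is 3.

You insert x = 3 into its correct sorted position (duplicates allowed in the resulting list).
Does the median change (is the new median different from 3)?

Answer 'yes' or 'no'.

Old median = 3
Insert x = 3
New median = 3
Changed? no

Answer: no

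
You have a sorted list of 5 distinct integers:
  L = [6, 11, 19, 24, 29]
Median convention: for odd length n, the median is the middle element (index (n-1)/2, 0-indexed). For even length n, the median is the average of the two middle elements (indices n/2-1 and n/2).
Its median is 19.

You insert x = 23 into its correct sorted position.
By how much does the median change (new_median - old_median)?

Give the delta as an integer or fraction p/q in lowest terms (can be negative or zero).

Old median = 19
After inserting x = 23: new sorted = [6, 11, 19, 23, 24, 29]
New median = 21
Delta = 21 - 19 = 2

Answer: 2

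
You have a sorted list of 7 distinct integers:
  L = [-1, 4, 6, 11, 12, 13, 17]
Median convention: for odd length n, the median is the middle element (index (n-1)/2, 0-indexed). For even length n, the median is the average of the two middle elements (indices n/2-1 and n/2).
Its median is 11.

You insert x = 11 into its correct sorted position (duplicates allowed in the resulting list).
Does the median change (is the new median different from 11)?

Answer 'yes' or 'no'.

Answer: no

Derivation:
Old median = 11
Insert x = 11
New median = 11
Changed? no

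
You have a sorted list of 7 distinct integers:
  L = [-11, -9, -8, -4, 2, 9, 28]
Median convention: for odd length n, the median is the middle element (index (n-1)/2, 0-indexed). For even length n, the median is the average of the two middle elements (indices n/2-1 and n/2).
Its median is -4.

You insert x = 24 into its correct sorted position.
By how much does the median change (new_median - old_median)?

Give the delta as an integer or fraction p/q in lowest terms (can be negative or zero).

Answer: 3

Derivation:
Old median = -4
After inserting x = 24: new sorted = [-11, -9, -8, -4, 2, 9, 24, 28]
New median = -1
Delta = -1 - -4 = 3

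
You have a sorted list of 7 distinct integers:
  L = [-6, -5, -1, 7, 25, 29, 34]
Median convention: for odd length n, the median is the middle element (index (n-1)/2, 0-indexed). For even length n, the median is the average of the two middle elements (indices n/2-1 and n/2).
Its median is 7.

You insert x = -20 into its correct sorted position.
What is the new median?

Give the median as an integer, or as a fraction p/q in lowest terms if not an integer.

Answer: 3

Derivation:
Old list (sorted, length 7): [-6, -5, -1, 7, 25, 29, 34]
Old median = 7
Insert x = -20
Old length odd (7). Middle was index 3 = 7.
New length even (8). New median = avg of two middle elements.
x = -20: 0 elements are < x, 7 elements are > x.
New sorted list: [-20, -6, -5, -1, 7, 25, 29, 34]
New median = 3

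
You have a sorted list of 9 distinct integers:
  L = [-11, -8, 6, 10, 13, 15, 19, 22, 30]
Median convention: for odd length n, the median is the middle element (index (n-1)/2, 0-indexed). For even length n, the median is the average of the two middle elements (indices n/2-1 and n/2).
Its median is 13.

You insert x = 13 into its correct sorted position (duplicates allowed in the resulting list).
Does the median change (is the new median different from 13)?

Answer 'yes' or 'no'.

Old median = 13
Insert x = 13
New median = 13
Changed? no

Answer: no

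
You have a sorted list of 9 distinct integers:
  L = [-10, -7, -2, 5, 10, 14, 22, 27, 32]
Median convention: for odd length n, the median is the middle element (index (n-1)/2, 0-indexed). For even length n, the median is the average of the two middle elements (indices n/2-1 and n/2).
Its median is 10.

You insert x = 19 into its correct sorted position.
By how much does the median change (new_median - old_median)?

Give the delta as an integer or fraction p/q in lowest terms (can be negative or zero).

Answer: 2

Derivation:
Old median = 10
After inserting x = 19: new sorted = [-10, -7, -2, 5, 10, 14, 19, 22, 27, 32]
New median = 12
Delta = 12 - 10 = 2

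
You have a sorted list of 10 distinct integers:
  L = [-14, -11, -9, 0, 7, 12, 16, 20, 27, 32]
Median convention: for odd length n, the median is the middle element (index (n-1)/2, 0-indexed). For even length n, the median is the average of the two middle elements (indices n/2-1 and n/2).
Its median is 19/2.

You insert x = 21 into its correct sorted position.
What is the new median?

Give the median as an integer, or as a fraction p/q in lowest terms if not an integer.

Answer: 12

Derivation:
Old list (sorted, length 10): [-14, -11, -9, 0, 7, 12, 16, 20, 27, 32]
Old median = 19/2
Insert x = 21
Old length even (10). Middle pair: indices 4,5 = 7,12.
New length odd (11). New median = single middle element.
x = 21: 8 elements are < x, 2 elements are > x.
New sorted list: [-14, -11, -9, 0, 7, 12, 16, 20, 21, 27, 32]
New median = 12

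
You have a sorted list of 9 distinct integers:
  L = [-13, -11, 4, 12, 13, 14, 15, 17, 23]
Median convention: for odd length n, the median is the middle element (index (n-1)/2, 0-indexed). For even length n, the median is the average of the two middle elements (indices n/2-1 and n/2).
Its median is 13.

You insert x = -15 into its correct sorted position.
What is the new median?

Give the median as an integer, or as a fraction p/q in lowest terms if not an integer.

Answer: 25/2

Derivation:
Old list (sorted, length 9): [-13, -11, 4, 12, 13, 14, 15, 17, 23]
Old median = 13
Insert x = -15
Old length odd (9). Middle was index 4 = 13.
New length even (10). New median = avg of two middle elements.
x = -15: 0 elements are < x, 9 elements are > x.
New sorted list: [-15, -13, -11, 4, 12, 13, 14, 15, 17, 23]
New median = 25/2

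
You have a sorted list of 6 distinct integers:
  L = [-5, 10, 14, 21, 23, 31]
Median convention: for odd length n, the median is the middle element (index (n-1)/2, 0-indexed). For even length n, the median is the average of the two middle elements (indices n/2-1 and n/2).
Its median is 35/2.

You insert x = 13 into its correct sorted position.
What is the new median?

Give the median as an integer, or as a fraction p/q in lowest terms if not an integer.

Answer: 14

Derivation:
Old list (sorted, length 6): [-5, 10, 14, 21, 23, 31]
Old median = 35/2
Insert x = 13
Old length even (6). Middle pair: indices 2,3 = 14,21.
New length odd (7). New median = single middle element.
x = 13: 2 elements are < x, 4 elements are > x.
New sorted list: [-5, 10, 13, 14, 21, 23, 31]
New median = 14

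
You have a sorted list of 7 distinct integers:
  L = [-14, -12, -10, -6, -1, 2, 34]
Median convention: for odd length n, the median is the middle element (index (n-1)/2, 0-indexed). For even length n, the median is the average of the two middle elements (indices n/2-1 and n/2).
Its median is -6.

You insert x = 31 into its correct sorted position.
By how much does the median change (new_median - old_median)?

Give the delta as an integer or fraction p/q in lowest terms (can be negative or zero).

Answer: 5/2

Derivation:
Old median = -6
After inserting x = 31: new sorted = [-14, -12, -10, -6, -1, 2, 31, 34]
New median = -7/2
Delta = -7/2 - -6 = 5/2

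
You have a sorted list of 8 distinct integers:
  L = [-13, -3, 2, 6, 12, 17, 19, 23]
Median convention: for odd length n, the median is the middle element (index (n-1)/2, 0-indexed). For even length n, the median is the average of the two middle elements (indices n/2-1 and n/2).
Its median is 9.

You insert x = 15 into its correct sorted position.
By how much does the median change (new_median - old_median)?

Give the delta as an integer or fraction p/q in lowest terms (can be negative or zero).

Answer: 3

Derivation:
Old median = 9
After inserting x = 15: new sorted = [-13, -3, 2, 6, 12, 15, 17, 19, 23]
New median = 12
Delta = 12 - 9 = 3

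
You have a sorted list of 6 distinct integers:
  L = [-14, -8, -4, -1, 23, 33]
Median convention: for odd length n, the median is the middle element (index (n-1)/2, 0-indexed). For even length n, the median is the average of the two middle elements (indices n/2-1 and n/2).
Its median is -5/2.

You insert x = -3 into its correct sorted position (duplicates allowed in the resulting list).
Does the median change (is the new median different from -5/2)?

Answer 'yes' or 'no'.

Old median = -5/2
Insert x = -3
New median = -3
Changed? yes

Answer: yes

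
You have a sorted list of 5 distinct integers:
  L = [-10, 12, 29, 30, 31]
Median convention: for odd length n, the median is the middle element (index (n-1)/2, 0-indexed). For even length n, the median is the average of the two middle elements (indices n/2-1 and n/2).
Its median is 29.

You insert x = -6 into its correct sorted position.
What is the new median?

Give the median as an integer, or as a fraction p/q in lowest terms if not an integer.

Old list (sorted, length 5): [-10, 12, 29, 30, 31]
Old median = 29
Insert x = -6
Old length odd (5). Middle was index 2 = 29.
New length even (6). New median = avg of two middle elements.
x = -6: 1 elements are < x, 4 elements are > x.
New sorted list: [-10, -6, 12, 29, 30, 31]
New median = 41/2

Answer: 41/2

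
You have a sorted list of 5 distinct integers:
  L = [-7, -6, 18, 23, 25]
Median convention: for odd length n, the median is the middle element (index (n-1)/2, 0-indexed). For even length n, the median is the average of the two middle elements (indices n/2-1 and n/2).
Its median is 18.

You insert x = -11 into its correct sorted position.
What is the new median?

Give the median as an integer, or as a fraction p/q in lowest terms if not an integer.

Old list (sorted, length 5): [-7, -6, 18, 23, 25]
Old median = 18
Insert x = -11
Old length odd (5). Middle was index 2 = 18.
New length even (6). New median = avg of two middle elements.
x = -11: 0 elements are < x, 5 elements are > x.
New sorted list: [-11, -7, -6, 18, 23, 25]
New median = 6

Answer: 6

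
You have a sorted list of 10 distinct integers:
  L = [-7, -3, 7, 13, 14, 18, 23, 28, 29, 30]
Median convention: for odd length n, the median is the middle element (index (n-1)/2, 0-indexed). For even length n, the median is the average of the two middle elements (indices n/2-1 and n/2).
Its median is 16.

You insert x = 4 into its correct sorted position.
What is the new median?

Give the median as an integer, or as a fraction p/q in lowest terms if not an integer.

Answer: 14

Derivation:
Old list (sorted, length 10): [-7, -3, 7, 13, 14, 18, 23, 28, 29, 30]
Old median = 16
Insert x = 4
Old length even (10). Middle pair: indices 4,5 = 14,18.
New length odd (11). New median = single middle element.
x = 4: 2 elements are < x, 8 elements are > x.
New sorted list: [-7, -3, 4, 7, 13, 14, 18, 23, 28, 29, 30]
New median = 14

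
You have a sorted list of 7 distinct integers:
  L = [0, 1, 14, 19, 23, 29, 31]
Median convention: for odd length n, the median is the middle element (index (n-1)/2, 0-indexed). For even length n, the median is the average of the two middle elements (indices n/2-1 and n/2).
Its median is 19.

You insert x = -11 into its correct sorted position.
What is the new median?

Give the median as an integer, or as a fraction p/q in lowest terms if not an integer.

Answer: 33/2

Derivation:
Old list (sorted, length 7): [0, 1, 14, 19, 23, 29, 31]
Old median = 19
Insert x = -11
Old length odd (7). Middle was index 3 = 19.
New length even (8). New median = avg of two middle elements.
x = -11: 0 elements are < x, 7 elements are > x.
New sorted list: [-11, 0, 1, 14, 19, 23, 29, 31]
New median = 33/2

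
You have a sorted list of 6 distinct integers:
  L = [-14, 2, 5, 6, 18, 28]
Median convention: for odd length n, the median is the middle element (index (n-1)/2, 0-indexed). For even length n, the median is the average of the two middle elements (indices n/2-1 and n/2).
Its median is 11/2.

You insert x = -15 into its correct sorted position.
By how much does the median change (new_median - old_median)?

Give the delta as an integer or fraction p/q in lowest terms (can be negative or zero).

Old median = 11/2
After inserting x = -15: new sorted = [-15, -14, 2, 5, 6, 18, 28]
New median = 5
Delta = 5 - 11/2 = -1/2

Answer: -1/2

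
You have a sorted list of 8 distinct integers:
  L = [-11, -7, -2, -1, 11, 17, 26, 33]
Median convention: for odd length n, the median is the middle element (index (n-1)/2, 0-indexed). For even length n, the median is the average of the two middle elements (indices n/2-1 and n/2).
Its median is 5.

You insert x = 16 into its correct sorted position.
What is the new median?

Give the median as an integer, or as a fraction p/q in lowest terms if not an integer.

Answer: 11

Derivation:
Old list (sorted, length 8): [-11, -7, -2, -1, 11, 17, 26, 33]
Old median = 5
Insert x = 16
Old length even (8). Middle pair: indices 3,4 = -1,11.
New length odd (9). New median = single middle element.
x = 16: 5 elements are < x, 3 elements are > x.
New sorted list: [-11, -7, -2, -1, 11, 16, 17, 26, 33]
New median = 11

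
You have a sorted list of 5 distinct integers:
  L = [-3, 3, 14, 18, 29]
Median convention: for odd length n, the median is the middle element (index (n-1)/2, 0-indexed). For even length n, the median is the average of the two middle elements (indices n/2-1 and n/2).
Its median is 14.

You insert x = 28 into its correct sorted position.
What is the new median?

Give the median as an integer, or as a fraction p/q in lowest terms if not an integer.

Answer: 16

Derivation:
Old list (sorted, length 5): [-3, 3, 14, 18, 29]
Old median = 14
Insert x = 28
Old length odd (5). Middle was index 2 = 14.
New length even (6). New median = avg of two middle elements.
x = 28: 4 elements are < x, 1 elements are > x.
New sorted list: [-3, 3, 14, 18, 28, 29]
New median = 16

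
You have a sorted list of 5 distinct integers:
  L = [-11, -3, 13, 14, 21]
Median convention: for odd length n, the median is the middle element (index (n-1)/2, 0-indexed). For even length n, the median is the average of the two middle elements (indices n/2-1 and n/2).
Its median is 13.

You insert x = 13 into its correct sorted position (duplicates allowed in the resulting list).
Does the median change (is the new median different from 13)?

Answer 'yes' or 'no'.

Answer: no

Derivation:
Old median = 13
Insert x = 13
New median = 13
Changed? no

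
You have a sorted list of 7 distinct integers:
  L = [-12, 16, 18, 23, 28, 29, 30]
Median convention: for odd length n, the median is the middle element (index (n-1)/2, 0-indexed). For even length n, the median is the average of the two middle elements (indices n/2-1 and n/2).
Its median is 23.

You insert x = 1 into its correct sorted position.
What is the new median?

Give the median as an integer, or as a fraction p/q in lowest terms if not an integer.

Answer: 41/2

Derivation:
Old list (sorted, length 7): [-12, 16, 18, 23, 28, 29, 30]
Old median = 23
Insert x = 1
Old length odd (7). Middle was index 3 = 23.
New length even (8). New median = avg of two middle elements.
x = 1: 1 elements are < x, 6 elements are > x.
New sorted list: [-12, 1, 16, 18, 23, 28, 29, 30]
New median = 41/2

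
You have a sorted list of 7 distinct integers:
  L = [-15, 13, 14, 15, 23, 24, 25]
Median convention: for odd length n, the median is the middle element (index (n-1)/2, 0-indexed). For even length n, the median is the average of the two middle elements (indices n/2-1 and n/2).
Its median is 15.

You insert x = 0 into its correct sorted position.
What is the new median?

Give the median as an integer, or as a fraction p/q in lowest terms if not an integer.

Answer: 29/2

Derivation:
Old list (sorted, length 7): [-15, 13, 14, 15, 23, 24, 25]
Old median = 15
Insert x = 0
Old length odd (7). Middle was index 3 = 15.
New length even (8). New median = avg of two middle elements.
x = 0: 1 elements are < x, 6 elements are > x.
New sorted list: [-15, 0, 13, 14, 15, 23, 24, 25]
New median = 29/2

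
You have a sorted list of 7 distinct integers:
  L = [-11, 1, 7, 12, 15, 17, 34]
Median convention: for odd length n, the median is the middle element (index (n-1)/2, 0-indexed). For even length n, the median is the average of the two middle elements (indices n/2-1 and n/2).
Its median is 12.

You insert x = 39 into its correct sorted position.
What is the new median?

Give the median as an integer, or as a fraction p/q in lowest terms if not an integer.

Old list (sorted, length 7): [-11, 1, 7, 12, 15, 17, 34]
Old median = 12
Insert x = 39
Old length odd (7). Middle was index 3 = 12.
New length even (8). New median = avg of two middle elements.
x = 39: 7 elements are < x, 0 elements are > x.
New sorted list: [-11, 1, 7, 12, 15, 17, 34, 39]
New median = 27/2

Answer: 27/2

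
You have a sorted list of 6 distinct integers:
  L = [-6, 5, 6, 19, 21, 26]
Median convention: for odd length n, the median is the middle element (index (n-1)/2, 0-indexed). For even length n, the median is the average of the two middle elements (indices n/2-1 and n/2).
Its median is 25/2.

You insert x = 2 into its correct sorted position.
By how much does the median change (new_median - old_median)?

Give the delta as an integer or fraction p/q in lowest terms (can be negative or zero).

Old median = 25/2
After inserting x = 2: new sorted = [-6, 2, 5, 6, 19, 21, 26]
New median = 6
Delta = 6 - 25/2 = -13/2

Answer: -13/2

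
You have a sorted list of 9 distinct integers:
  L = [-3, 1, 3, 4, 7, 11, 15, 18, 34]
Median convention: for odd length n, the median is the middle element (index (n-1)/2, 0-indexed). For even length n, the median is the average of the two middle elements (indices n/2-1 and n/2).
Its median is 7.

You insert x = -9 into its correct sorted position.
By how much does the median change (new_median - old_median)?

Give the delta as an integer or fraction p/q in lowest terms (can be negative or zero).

Old median = 7
After inserting x = -9: new sorted = [-9, -3, 1, 3, 4, 7, 11, 15, 18, 34]
New median = 11/2
Delta = 11/2 - 7 = -3/2

Answer: -3/2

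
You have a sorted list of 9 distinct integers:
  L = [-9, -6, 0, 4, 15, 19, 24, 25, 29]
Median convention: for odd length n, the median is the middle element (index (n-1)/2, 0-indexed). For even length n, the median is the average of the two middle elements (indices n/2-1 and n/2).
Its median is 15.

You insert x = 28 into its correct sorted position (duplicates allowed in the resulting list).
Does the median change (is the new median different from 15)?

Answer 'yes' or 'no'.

Answer: yes

Derivation:
Old median = 15
Insert x = 28
New median = 17
Changed? yes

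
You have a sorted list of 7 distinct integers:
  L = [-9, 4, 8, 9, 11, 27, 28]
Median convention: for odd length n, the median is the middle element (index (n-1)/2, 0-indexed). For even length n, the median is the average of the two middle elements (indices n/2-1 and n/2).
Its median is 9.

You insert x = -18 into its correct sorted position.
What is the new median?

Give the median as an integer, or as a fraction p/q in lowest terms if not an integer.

Answer: 17/2

Derivation:
Old list (sorted, length 7): [-9, 4, 8, 9, 11, 27, 28]
Old median = 9
Insert x = -18
Old length odd (7). Middle was index 3 = 9.
New length even (8). New median = avg of two middle elements.
x = -18: 0 elements are < x, 7 elements are > x.
New sorted list: [-18, -9, 4, 8, 9, 11, 27, 28]
New median = 17/2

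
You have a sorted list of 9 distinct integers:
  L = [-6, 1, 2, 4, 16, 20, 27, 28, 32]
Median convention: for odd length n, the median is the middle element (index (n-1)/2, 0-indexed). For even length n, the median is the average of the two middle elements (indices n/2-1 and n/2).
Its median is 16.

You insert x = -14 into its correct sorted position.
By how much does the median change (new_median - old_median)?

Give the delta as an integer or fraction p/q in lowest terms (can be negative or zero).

Answer: -6

Derivation:
Old median = 16
After inserting x = -14: new sorted = [-14, -6, 1, 2, 4, 16, 20, 27, 28, 32]
New median = 10
Delta = 10 - 16 = -6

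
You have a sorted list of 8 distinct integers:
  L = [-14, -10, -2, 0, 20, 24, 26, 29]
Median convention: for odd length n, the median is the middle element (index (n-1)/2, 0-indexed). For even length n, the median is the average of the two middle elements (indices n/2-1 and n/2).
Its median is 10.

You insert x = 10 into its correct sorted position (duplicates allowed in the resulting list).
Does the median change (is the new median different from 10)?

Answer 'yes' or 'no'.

Old median = 10
Insert x = 10
New median = 10
Changed? no

Answer: no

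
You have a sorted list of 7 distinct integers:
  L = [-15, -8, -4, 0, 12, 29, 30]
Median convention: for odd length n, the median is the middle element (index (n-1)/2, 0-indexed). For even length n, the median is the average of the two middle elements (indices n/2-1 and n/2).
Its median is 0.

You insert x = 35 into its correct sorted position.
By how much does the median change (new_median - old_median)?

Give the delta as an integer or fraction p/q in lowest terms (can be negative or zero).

Answer: 6

Derivation:
Old median = 0
After inserting x = 35: new sorted = [-15, -8, -4, 0, 12, 29, 30, 35]
New median = 6
Delta = 6 - 0 = 6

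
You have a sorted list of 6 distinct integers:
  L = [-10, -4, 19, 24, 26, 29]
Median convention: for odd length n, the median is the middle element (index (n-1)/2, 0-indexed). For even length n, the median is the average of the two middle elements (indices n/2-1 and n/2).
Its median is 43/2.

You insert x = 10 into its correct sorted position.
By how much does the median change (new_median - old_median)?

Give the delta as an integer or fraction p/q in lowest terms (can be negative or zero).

Old median = 43/2
After inserting x = 10: new sorted = [-10, -4, 10, 19, 24, 26, 29]
New median = 19
Delta = 19 - 43/2 = -5/2

Answer: -5/2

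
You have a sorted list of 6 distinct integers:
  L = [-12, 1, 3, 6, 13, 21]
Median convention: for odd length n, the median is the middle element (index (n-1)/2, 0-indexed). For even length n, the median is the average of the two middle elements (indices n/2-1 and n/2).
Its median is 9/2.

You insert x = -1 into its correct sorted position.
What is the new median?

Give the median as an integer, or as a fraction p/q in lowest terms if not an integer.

Answer: 3

Derivation:
Old list (sorted, length 6): [-12, 1, 3, 6, 13, 21]
Old median = 9/2
Insert x = -1
Old length even (6). Middle pair: indices 2,3 = 3,6.
New length odd (7). New median = single middle element.
x = -1: 1 elements are < x, 5 elements are > x.
New sorted list: [-12, -1, 1, 3, 6, 13, 21]
New median = 3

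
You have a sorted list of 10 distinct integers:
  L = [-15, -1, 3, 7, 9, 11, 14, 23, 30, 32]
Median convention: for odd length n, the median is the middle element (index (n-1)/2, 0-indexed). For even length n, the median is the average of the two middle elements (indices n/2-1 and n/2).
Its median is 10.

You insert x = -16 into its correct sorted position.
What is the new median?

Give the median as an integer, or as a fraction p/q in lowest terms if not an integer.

Answer: 9

Derivation:
Old list (sorted, length 10): [-15, -1, 3, 7, 9, 11, 14, 23, 30, 32]
Old median = 10
Insert x = -16
Old length even (10). Middle pair: indices 4,5 = 9,11.
New length odd (11). New median = single middle element.
x = -16: 0 elements are < x, 10 elements are > x.
New sorted list: [-16, -15, -1, 3, 7, 9, 11, 14, 23, 30, 32]
New median = 9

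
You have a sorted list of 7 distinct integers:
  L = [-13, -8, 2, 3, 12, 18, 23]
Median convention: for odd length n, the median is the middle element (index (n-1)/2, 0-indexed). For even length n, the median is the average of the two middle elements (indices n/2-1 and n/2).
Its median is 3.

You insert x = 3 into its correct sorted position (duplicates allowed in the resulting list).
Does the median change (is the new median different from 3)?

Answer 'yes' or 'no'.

Answer: no

Derivation:
Old median = 3
Insert x = 3
New median = 3
Changed? no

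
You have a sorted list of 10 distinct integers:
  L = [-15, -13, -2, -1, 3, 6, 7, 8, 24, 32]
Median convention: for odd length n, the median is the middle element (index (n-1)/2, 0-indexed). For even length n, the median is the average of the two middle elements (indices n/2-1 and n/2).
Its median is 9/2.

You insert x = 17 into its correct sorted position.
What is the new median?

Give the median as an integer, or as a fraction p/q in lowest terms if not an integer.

Answer: 6

Derivation:
Old list (sorted, length 10): [-15, -13, -2, -1, 3, 6, 7, 8, 24, 32]
Old median = 9/2
Insert x = 17
Old length even (10). Middle pair: indices 4,5 = 3,6.
New length odd (11). New median = single middle element.
x = 17: 8 elements are < x, 2 elements are > x.
New sorted list: [-15, -13, -2, -1, 3, 6, 7, 8, 17, 24, 32]
New median = 6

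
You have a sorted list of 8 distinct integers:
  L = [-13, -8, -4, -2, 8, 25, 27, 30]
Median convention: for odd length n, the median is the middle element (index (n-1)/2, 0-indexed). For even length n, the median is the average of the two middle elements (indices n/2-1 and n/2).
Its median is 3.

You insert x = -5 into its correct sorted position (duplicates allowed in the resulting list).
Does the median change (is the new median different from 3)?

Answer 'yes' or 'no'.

Old median = 3
Insert x = -5
New median = -2
Changed? yes

Answer: yes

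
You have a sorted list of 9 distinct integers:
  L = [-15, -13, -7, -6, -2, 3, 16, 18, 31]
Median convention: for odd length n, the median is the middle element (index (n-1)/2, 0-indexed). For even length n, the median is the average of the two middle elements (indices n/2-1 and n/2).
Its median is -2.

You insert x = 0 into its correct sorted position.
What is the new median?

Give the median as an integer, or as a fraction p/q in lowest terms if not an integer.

Old list (sorted, length 9): [-15, -13, -7, -6, -2, 3, 16, 18, 31]
Old median = -2
Insert x = 0
Old length odd (9). Middle was index 4 = -2.
New length even (10). New median = avg of two middle elements.
x = 0: 5 elements are < x, 4 elements are > x.
New sorted list: [-15, -13, -7, -6, -2, 0, 3, 16, 18, 31]
New median = -1

Answer: -1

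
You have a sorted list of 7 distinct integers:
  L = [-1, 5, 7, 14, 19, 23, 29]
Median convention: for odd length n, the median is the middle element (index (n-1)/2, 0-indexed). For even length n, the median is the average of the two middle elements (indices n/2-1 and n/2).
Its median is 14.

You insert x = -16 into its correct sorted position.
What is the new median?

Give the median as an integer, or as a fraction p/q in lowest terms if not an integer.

Old list (sorted, length 7): [-1, 5, 7, 14, 19, 23, 29]
Old median = 14
Insert x = -16
Old length odd (7). Middle was index 3 = 14.
New length even (8). New median = avg of two middle elements.
x = -16: 0 elements are < x, 7 elements are > x.
New sorted list: [-16, -1, 5, 7, 14, 19, 23, 29]
New median = 21/2

Answer: 21/2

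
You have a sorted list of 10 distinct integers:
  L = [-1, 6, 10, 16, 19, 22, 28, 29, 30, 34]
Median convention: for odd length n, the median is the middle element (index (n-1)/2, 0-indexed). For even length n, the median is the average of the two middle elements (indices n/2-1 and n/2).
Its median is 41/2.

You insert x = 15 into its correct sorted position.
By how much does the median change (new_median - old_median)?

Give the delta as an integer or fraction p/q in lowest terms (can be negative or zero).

Answer: -3/2

Derivation:
Old median = 41/2
After inserting x = 15: new sorted = [-1, 6, 10, 15, 16, 19, 22, 28, 29, 30, 34]
New median = 19
Delta = 19 - 41/2 = -3/2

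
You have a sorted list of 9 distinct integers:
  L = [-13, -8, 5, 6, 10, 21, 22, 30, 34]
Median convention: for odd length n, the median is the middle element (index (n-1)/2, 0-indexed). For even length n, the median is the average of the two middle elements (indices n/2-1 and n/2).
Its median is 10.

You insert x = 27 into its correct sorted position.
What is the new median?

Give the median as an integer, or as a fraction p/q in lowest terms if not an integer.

Answer: 31/2

Derivation:
Old list (sorted, length 9): [-13, -8, 5, 6, 10, 21, 22, 30, 34]
Old median = 10
Insert x = 27
Old length odd (9). Middle was index 4 = 10.
New length even (10). New median = avg of two middle elements.
x = 27: 7 elements are < x, 2 elements are > x.
New sorted list: [-13, -8, 5, 6, 10, 21, 22, 27, 30, 34]
New median = 31/2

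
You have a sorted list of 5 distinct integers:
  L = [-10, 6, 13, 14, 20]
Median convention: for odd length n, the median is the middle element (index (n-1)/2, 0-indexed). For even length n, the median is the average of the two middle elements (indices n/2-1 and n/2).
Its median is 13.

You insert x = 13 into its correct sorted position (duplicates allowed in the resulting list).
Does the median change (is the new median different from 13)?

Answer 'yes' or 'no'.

Answer: no

Derivation:
Old median = 13
Insert x = 13
New median = 13
Changed? no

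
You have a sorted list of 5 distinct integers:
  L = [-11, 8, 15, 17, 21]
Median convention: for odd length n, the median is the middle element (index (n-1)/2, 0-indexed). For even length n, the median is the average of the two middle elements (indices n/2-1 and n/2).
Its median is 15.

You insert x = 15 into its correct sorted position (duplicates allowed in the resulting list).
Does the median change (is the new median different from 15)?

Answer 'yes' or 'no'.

Old median = 15
Insert x = 15
New median = 15
Changed? no

Answer: no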